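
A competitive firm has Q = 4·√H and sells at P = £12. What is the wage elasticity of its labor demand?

ε = -2

MP_H = (1/2)·4·H^(-1/2), so P·MP_H = w gives 24·H^(-1/2) = w.
Solving, H(w) = (24/w)^(2). This is a constant-elasticity form: H ∝ w^(−2), so ε = −2.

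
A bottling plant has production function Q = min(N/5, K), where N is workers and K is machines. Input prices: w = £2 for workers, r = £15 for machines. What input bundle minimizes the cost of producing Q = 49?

With a fixed-proportions technology, the cost-minimizing bundle uses no slack in either input: N/5 = K = Q.
So N = 5·49 = 245 and K = 49.

N* = 245, K* = 49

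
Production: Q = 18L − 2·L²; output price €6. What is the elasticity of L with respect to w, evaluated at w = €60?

From P·MP_L = w with MP_L = 18 − 4L, labor demand is L(w) = (18 − w/6)/4.
dL/dw = −1/(24) = -1/24.
At w = 60, L = 2, so ε = (dL/dw)·(w/L) = (-1/24)·(60/2) = -1.25.

ε = -1.25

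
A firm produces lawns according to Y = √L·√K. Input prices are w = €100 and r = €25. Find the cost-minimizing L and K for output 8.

Cost minimization requires the marginal rate of technical substitution to equal the input-price ratio: MP_L/MP_K = w/r.
Here MP_L/MP_K = (1/2)·(K/L)/(1/2) = (K/L). Setting this equal to 100/25 = 4 gives K = 4L.
Substituting into Y = 8: L^(1/2)·(4L)^(1/2) = 8.
Solving, L = 4 and K = 16.

L* = 4, K* = 16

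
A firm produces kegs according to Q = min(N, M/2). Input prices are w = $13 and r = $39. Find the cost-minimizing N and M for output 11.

N* = 11, M* = 22

With a fixed-proportions technology, the cost-minimizing bundle uses no slack in either input: N = M/2 = Q.
So N = 11 and M = 2·11 = 22.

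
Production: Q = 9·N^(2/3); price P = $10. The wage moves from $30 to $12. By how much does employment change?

From P·MP_N = w with MP_N = 6·N^(-1/3), the labor demand is N(w) = (60/w)^(3).
At w = 30: N = 8. At w = 12: N = 125.
ΔN = 125 − 8 = 117.

ΔN = 117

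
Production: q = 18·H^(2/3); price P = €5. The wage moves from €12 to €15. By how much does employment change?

From P·MP_H = w with MP_H = 12·H^(-1/3), the labor demand is H(w) = (60/w)^(3).
At w = 12: H = 125. At w = 15: H = 64.
ΔH = 64 − 125 = -61.

ΔH = -61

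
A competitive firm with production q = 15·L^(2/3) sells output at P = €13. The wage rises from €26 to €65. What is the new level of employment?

L* = 8

From P·MP_L = w with MP_L = 10·L^(-1/3), the labor demand is L(w) = (130/w)^(3).
At w = 26: L = 125. At w = 65: L = 8.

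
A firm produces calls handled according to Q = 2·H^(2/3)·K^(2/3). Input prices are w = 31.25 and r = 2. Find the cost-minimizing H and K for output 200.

Cost minimization requires the marginal rate of technical substitution to equal the input-price ratio: MP_H/MP_K = w/r.
Here MP_H/MP_K = (2/3)·(K/H)/(2/3) = (K/H). Setting this equal to 31.25/2 = 15.625 gives K = 15.625H.
Substituting into Q = 200: 2·H^(2/3)·(15.625H)^(2/3) = 200.
Solving, H = 8 and K = 125.

H* = 8, K* = 125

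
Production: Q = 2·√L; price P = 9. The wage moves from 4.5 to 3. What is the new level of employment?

From P·MP_L = w with MP_L = L^(-1/2), the labor demand is L(w) = (9/w)^(2).
At w = 4.5: L = 4. At w = 3: L = 9.

L* = 9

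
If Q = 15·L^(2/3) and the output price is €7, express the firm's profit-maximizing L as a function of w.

L(w) = 343000/w³

MP_L = (2/3)·15·L^(-1/3) = 10·L^(-1/3).
Setting P·MP_L = w: 70·L^(-1/3) = w.
Solving for L: L^(-1/3) = w/70, so L = (70/w)^(3).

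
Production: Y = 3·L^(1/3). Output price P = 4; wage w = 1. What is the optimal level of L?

L* = 8

MP_L = (1/3)·3·L^(-2/3) = L^(-2/3).
Profit maximization for a price taker requires P·MP_L = w: 4·L^(-2/3) = 1.
So L^(-2/3) = 0.25, which gives L = 8.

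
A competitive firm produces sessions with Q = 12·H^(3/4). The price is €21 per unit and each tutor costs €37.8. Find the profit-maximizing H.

H* = 625

MP_H = (3/4)·12·H^(-1/4) = 9·H^(-1/4).
Profit maximization for a price taker requires P·MP_H = w: 21·9·H^(-1/4) = 37.8.
So H^(-1/4) = 0.2, which gives H = 625.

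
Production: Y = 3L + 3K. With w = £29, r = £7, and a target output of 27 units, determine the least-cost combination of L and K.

L* = 0, K* = 9

The inputs are perfect substitutes, so the firm uses whichever has the lower cost per unit of output.
Cost per unit of output via L is w/3 = 29/3; via K it is r/3 = 7/3. K is cheaper.
Producing Y = 27 with K alone: L = 0, K = 9.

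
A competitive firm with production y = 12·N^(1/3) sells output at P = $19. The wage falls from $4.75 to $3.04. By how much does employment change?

From P·MP_N = w with MP_N = 4·N^(-2/3), the labor demand is N(w) = (76/w)^(3/2).
At w = 4.75: N = 64. At w = 3.04: N = 125.
ΔN = 125 − 64 = 61.

ΔN = 61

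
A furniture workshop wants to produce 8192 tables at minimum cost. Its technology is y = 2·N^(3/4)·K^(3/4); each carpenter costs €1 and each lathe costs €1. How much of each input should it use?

Cost minimization requires the marginal rate of technical substitution to equal the input-price ratio: MP_N/MP_K = w/r.
Here MP_N/MP_K = (3/4)·(K/N)/(3/4) = (K/N). Setting this equal to 1/1 = 1 gives K = N.
Substituting into y = 8192: 2·N^(3/4)·(N)^(3/4) = 8192.
Solving, N = 256 and K = 256.

N* = 256, K* = 256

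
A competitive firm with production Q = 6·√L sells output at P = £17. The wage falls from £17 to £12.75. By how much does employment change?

From P·MP_L = w with MP_L = 3·L^(-1/2), the labor demand is L(w) = (51/w)^(2).
At w = 17: L = 9. At w = 12.75: L = 16.
ΔL = 16 − 9 = 7.

ΔL = 7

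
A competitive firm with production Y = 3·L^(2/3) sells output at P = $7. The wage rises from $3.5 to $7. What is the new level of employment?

L* = 8

From P·MP_L = w with MP_L = 2·L^(-1/3), the labor demand is L(w) = (14/w)^(3).
At w = 3.5: L = 64. At w = 7: L = 8.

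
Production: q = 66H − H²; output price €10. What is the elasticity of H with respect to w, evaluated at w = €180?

From P·MP_H = w with MP_H = 66 − 2H, labor demand is H(w) = (66 − w/10)/2.
dH/dw = −1/(20) = -0.05.
At w = 180, H = 24, so ε = (dH/dw)·(w/H) = (-0.05)·(180/24) = -0.375.

ε = -0.375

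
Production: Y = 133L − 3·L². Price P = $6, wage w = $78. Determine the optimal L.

L* = 20

The marginal product of L is MP_L = 133 − 6L.
A price-taking firm hires until the value of the marginal product equals the wage: P·MP_L = w, so 6·(133 − 6L) = 78.
Then 133 − 6L = 13, giving L = 20.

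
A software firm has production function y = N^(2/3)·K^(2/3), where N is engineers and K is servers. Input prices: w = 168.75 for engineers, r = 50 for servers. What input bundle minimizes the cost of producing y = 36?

Cost minimization requires the marginal rate of technical substitution to equal the input-price ratio: MP_N/MP_K = w/r.
Here MP_N/MP_K = (2/3)·(K/N)/(2/3) = (K/N). Setting this equal to 168.75/50 = 3.375 gives K = 3.375N.
Substituting into y = 36: N^(2/3)·(3.375N)^(2/3) = 36.
Solving, N = 8 and K = 27.

N* = 8, K* = 27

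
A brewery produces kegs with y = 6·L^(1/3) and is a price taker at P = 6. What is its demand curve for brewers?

L(w) = (12/w)^(3/2)

MP_L = (1/3)·6·L^(-2/3) = 2·L^(-2/3).
Setting P·MP_L = w: 12·L^(-2/3) = w.
Solving for L: L^(-2/3) = w/12, so L = (12/w)^(3/2).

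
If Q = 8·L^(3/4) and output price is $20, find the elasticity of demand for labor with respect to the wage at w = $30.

MP_L = (3/4)·8·L^(-1/4), so P·MP_L = w gives 120·L^(-1/4) = w.
Solving, L(w) = (120/w)^(4). This is a constant-elasticity form: L ∝ w^(−4), so ε = −4.

ε = -4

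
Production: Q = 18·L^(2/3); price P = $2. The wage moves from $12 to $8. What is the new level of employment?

L* = 27

From P·MP_L = w with MP_L = 12·L^(-1/3), the labor demand is L(w) = (24/w)^(3).
At w = 12: L = 8. At w = 8: L = 27.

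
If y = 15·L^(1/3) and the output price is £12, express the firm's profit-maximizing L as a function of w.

MP_L = (1/3)·15·L^(-2/3) = 5·L^(-2/3).
Setting P·MP_L = w: 60·L^(-2/3) = w.
Solving for L: L^(-2/3) = w/60, so L = (60/w)^(3/2).

L(w) = (60/w)^(3/2)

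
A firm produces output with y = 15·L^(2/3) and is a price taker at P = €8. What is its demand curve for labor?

MP_L = (2/3)·15·L^(-1/3) = 10·L^(-1/3).
Setting P·MP_L = w: 80·L^(-1/3) = w.
Solving for L: L^(-1/3) = w/80, so L = (80/w)^(3).

L(w) = 512000/w³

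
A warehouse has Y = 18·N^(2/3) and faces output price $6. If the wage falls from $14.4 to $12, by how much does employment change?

From P·MP_N = w with MP_N = 12·N^(-1/3), the labor demand is N(w) = (72/w)^(3).
At w = 14.4: N = 125. At w = 12: N = 216.
ΔN = 216 − 125 = 91.

ΔN = 91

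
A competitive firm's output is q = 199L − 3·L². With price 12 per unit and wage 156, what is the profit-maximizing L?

L* = 31

The marginal product of L is MP_L = 199 − 6L.
A price-taking firm hires until the value of the marginal product equals the wage: P·MP_L = w, so 12·(199 − 6L) = 156.
Then 199 − 6L = 13, giving L = 31.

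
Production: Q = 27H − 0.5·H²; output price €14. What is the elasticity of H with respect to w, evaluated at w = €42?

ε = -0.125

From P·MP_H = w with MP_H = 27 − H, labor demand is H(w) = 27 − w/14.
dH/dw = −1/(14) = -1/14.
At w = 42, H = 24, so ε = (dH/dw)·(w/H) = (-1/14)·(42/24) = -0.125.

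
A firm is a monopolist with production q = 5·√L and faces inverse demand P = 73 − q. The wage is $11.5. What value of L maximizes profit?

Marginal revenue from the inverse demand is MR = 73 − 2q.
The marginal product is MP_L = 2.5·L^(-1/2).
A monopolist hires until marginal revenue product equals the wage: MR·MP_L = w.
At L, q = 5·√L. Substituting and solving: (73 − 10·√L)·2.5·L^(-1/2) = 11.5 gives L = 25.

L* = 25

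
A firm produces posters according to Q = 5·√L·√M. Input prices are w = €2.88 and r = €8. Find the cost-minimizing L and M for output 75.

L* = 25, M* = 9

Cost minimization requires the marginal rate of technical substitution to equal the input-price ratio: MP_L/MP_M = w/r.
Here MP_L/MP_M = (1/2)·(M/L)/(1/2) = (M/L). Setting this equal to 2.88/8 = 0.36 gives M = 0.36L.
Substituting into Q = 75: 5·L^(1/2)·(0.36L)^(1/2) = 75.
Solving, L = 25 and M = 9.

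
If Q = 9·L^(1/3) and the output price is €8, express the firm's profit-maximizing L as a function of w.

L(w) = (24/w)^(3/2)

MP_L = (1/3)·9·L^(-2/3) = 3·L^(-2/3).
Setting P·MP_L = w: 24·L^(-2/3) = w.
Solving for L: L^(-2/3) = w/24, so L = (24/w)^(3/2).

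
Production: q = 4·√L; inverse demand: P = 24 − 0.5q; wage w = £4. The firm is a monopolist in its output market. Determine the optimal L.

L* = 16

Marginal revenue from the inverse demand is MR = 24 − q.
The marginal product is MP_L = 2·L^(-1/2).
A monopolist hires until marginal revenue product equals the wage: MR·MP_L = w.
At L, q = 4·√L. Substituting and solving: (24 − 4·√L)·2·L^(-1/2) = 4 gives L = 16.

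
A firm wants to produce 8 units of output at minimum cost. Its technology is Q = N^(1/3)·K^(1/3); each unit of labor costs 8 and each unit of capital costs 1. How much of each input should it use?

Cost minimization requires the marginal rate of technical substitution to equal the input-price ratio: MP_N/MP_K = w/r.
Here MP_N/MP_K = (1/3)·(K/N)/(1/3) = (K/N). Setting this equal to 8/1 = 8 gives K = 8N.
Substituting into Q = 8: N^(1/3)·(8N)^(1/3) = 8.
Solving, N = 8 and K = 64.

N* = 8, K* = 64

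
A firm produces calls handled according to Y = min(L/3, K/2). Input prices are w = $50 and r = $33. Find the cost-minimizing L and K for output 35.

With a fixed-proportions technology, the cost-minimizing bundle uses no slack in either input: L/3 = K/2 = Y.
So L = 3·35 = 105 and K = 2·35 = 70.

L* = 105, K* = 70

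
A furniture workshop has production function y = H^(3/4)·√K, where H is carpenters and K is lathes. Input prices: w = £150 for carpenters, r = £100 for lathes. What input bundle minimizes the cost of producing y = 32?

Cost minimization requires the marginal rate of technical substitution to equal the input-price ratio: MP_H/MP_K = w/r.
Here MP_H/MP_K = (3/4)·(K/H)/(1/2) = 1.5·(K/H). Setting this equal to 150/100 = 1.5 gives K = H.
Substituting into y = 32: H^(3/4)·(H)^(1/2) = 32.
Solving, H = 16 and K = 16.

H* = 16, K* = 16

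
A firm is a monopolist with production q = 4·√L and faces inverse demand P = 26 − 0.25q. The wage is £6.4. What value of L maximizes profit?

L* = 25

Marginal revenue from the inverse demand is MR = 26 − 0.5q.
The marginal product is MP_L = 2·L^(-1/2).
A monopolist hires until marginal revenue product equals the wage: MR·MP_L = w.
At L, q = 4·√L. Substituting and solving: (26 − 2·√L)·2·L^(-1/2) = 6.4 gives L = 25.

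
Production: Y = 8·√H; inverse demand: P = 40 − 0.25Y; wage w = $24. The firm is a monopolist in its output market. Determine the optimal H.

H* = 16

Marginal revenue from the inverse demand is MR = 40 − 0.5Y.
The marginal product is MP_H = 4·H^(-1/2).
A monopolist hires until marginal revenue product equals the wage: MR·MP_H = w.
At H, Y = 8·√H. Substituting and solving: (40 − 4·√H)·4·H^(-1/2) = 24 gives H = 16.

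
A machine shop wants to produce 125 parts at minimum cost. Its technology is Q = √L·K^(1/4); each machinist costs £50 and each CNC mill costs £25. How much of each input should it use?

L* = 625, K* = 625

Cost minimization requires the marginal rate of technical substitution to equal the input-price ratio: MP_L/MP_K = w/r.
Here MP_L/MP_K = (1/2)·(K/L)/(1/4) = 2·(K/L). Setting this equal to 50/25 = 2 gives K = L.
Substituting into Q = 125: L^(1/2)·(L)^(1/4) = 125.
Solving, L = 625 and K = 625.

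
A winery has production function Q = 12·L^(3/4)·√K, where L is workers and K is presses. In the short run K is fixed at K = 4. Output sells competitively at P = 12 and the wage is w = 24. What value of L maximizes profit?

L* = 6561

With K = 4, MP_L = (3/4)·12·L^(-1/4)·4^(1/2) = 18·L^(-1/4).
Profit maximization for a price taker requires P·MP_L = w: 12·18·L^(-1/4) = 24.
So L^(-1/4) = 1/9, which gives L = 6561.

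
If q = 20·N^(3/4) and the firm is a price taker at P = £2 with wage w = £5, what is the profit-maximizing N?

MP_N = (3/4)·20·N^(-1/4) = 15·N^(-1/4).
Profit maximization for a price taker requires P·MP_N = w: 2·15·N^(-1/4) = 5.
So N^(-1/4) = 1/6, which gives N = 1296.

N* = 1296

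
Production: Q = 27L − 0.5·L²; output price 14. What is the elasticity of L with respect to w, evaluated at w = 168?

ε = -0.8

From P·MP_L = w with MP_L = 27 − L, labor demand is L(w) = 27 − w/14.
dL/dw = −1/(14) = -1/14.
At w = 168, L = 15, so ε = (dL/dw)·(w/L) = (-1/14)·(168/15) = -0.8.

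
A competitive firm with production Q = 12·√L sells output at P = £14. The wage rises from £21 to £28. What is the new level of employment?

L* = 9

From P·MP_L = w with MP_L = 6·L^(-1/2), the labor demand is L(w) = (84/w)^(2).
At w = 21: L = 16. At w = 28: L = 9.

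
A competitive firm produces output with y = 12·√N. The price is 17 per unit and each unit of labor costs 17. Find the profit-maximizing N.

MP_N = (1/2)·12·N^(-1/2) = 6·N^(-1/2).
Profit maximization for a price taker requires P·MP_N = w: 17·6·N^(-1/2) = 17.
So N^(-1/2) = 1/6, which gives N = 36.

N* = 36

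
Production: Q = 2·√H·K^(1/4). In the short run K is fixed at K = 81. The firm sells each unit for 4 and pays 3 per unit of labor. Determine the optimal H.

H* = 16

With K = 81, MP_H = (1/2)·2·H^(-1/2)·81^(1/4) = 3·H^(-1/2).
Profit maximization for a price taker requires P·MP_H = w: 4·3·H^(-1/2) = 3.
So H^(-1/2) = 0.25, which gives H = 16.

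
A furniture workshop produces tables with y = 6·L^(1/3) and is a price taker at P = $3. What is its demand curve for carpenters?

MP_L = (1/3)·6·L^(-2/3) = 2·L^(-2/3).
Setting P·MP_L = w: 6·L^(-2/3) = w.
Solving for L: L^(-2/3) = w/6, so L = (6/w)^(3/2).

L(w) = (6/w)^(3/2)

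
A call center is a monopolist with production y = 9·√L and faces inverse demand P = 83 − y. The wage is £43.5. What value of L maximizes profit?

L* = 9

Marginal revenue from the inverse demand is MR = 83 − 2y.
The marginal product is MP_L = 4.5·L^(-1/2).
A monopolist hires until marginal revenue product equals the wage: MR·MP_L = w.
At L, y = 9·√L. Substituting and solving: (83 − 18·√L)·4.5·L^(-1/2) = 43.5 gives L = 9.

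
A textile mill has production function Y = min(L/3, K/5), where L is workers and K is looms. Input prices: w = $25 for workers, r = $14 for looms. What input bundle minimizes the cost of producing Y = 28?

L* = 84, K* = 140

With a fixed-proportions technology, the cost-minimizing bundle uses no slack in either input: L/3 = K/5 = Y.
So L = 3·28 = 84 and K = 5·28 = 140.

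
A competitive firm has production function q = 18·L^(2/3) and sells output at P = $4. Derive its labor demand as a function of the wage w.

MP_L = (2/3)·18·L^(-1/3) = 12·L^(-1/3).
Setting P·MP_L = w: 48·L^(-1/3) = w.
Solving for L: L^(-1/3) = w/48, so L = (48/w)^(3).

L(w) = 110592/w³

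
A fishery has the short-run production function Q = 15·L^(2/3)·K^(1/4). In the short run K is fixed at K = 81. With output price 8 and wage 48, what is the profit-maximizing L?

L* = 125

With K = 81, MP_L = (2/3)·15·L^(-1/3)·81^(1/4) = 30·L^(-1/3).
Profit maximization for a price taker requires P·MP_L = w: 8·30·L^(-1/3) = 48.
So L^(-1/3) = 0.2, which gives L = 125.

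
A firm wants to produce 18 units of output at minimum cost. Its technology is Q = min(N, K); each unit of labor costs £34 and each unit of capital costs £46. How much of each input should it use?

With a fixed-proportions technology, the cost-minimizing bundle uses no slack in either input: N = K = Q.
So N = 18 and K = 18.

N* = 18, K* = 18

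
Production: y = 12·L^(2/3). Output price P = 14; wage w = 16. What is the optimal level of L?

L* = 343

MP_L = (2/3)·12·L^(-1/3) = 8·L^(-1/3).
Profit maximization for a price taker requires P·MP_L = w: 14·8·L^(-1/3) = 16.
So L^(-1/3) = 1/7, which gives L = 343.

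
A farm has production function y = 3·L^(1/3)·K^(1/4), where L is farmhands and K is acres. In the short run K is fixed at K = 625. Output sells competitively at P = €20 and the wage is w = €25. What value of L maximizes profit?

With K = 625, MP_L = (1/3)·3·L^(-2/3)·625^(1/4) = 5·L^(-2/3).
Profit maximization for a price taker requires P·MP_L = w: 20·5·L^(-2/3) = 25.
So L^(-2/3) = 0.25, which gives L = 8.

L* = 8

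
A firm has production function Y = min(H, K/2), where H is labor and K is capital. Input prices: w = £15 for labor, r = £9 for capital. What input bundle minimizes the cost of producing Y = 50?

With a fixed-proportions technology, the cost-minimizing bundle uses no slack in either input: H = K/2 = Y.
So H = 50 and K = 2·50 = 100.

H* = 50, K* = 100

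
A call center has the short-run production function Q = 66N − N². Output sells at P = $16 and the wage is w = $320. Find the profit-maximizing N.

The marginal product of N is MP_N = 66 − 2N.
A price-taking firm hires until the value of the marginal product equals the wage: P·MP_N = w, so 16·(66 − 2N) = 320.
Then 66 − 2N = 20, giving N = 23.

N* = 23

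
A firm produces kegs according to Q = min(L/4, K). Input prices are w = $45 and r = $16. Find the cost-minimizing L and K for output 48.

With a fixed-proportions technology, the cost-minimizing bundle uses no slack in either input: L/4 = K = Q.
So L = 4·48 = 192 and K = 48.

L* = 192, K* = 48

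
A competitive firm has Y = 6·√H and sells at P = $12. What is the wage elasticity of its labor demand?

MP_H = (1/2)·6·H^(-1/2), so P·MP_H = w gives 36·H^(-1/2) = w.
Solving, H(w) = (36/w)^(2). This is a constant-elasticity form: H ∝ w^(−2), so ε = −2.

ε = -2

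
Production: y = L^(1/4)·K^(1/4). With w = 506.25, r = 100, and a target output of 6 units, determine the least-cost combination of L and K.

L* = 16, K* = 81

Cost minimization requires the marginal rate of technical substitution to equal the input-price ratio: MP_L/MP_K = w/r.
Here MP_L/MP_K = (1/4)·(K/L)/(1/4) = (K/L). Setting this equal to 506.25/100 = 5.0625 gives K = 5.0625L.
Substituting into y = 6: L^(1/4)·(5.0625L)^(1/4) = 6.
Solving, L = 16 and K = 81.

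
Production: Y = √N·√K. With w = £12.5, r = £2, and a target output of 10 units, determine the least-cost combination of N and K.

Cost minimization requires the marginal rate of technical substitution to equal the input-price ratio: MP_N/MP_K = w/r.
Here MP_N/MP_K = (1/2)·(K/N)/(1/2) = (K/N). Setting this equal to 12.5/2 = 6.25 gives K = 6.25N.
Substituting into Y = 10: N^(1/2)·(6.25N)^(1/2) = 10.
Solving, N = 4 and K = 25.

N* = 4, K* = 25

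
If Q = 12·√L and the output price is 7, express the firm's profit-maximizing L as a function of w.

MP_L = (1/2)·12·L^(-1/2) = 6·L^(-1/2).
Setting P·MP_L = w: 42·L^(-1/2) = w.
Solving for L: L^(-1/2) = w/42, so L = (42/w)^(2).

L(w) = 1764/w²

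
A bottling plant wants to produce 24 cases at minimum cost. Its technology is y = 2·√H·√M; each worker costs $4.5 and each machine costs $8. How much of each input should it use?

Cost minimization requires the marginal rate of technical substitution to equal the input-price ratio: MP_H/MP_M = w/r.
Here MP_H/MP_M = (1/2)·(M/H)/(1/2) = (M/H). Setting this equal to 4.5/8 = 0.5625 gives M = 0.5625H.
Substituting into y = 24: 2·H^(1/2)·(0.5625H)^(1/2) = 24.
Solving, H = 16 and M = 9.

H* = 16, M* = 9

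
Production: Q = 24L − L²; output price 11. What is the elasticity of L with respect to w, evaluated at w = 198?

ε = -3

From P·MP_L = w with MP_L = 24 − 2L, labor demand is L(w) = (24 − w/11)/2.
dL/dw = −1/(22) = -1/22.
At w = 198, L = 3, so ε = (dL/dw)·(w/L) = (-1/22)·(198/3) = -3.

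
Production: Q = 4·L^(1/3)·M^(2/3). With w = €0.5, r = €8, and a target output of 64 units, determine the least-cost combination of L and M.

L* = 64, M* = 8

Cost minimization requires the marginal rate of technical substitution to equal the input-price ratio: MP_L/MP_M = w/r.
Here MP_L/MP_M = (1/3)·(M/L)/(2/3) = 0.5·(M/L). Setting this equal to 0.5/8 = 0.0625 gives M = 0.125L.
Substituting into Q = 64: 4·L^(1/3)·(0.125L)^(2/3) = 64.
Solving, L = 64 and M = 8.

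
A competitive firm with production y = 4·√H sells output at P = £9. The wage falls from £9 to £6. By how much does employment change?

From P·MP_H = w with MP_H = 2·H^(-1/2), the labor demand is H(w) = (18/w)^(2).
At w = 9: H = 4. At w = 6: H = 9.
ΔH = 9 − 4 = 5.

ΔH = 5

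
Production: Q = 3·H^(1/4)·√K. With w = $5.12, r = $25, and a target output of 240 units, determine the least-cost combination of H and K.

H* = 625, K* = 256

Cost minimization requires the marginal rate of technical substitution to equal the input-price ratio: MP_H/MP_K = w/r.
Here MP_H/MP_K = (1/4)·(K/H)/(1/2) = 0.5·(K/H). Setting this equal to 5.12/25 = 0.2048 gives K = 0.4096H.
Substituting into Q = 240: 3·H^(1/4)·(0.4096H)^(1/2) = 240.
Solving, H = 625 and K = 256.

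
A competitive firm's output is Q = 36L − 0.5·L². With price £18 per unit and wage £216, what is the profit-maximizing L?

L* = 24

The marginal product of L is MP_L = 36 − L.
A price-taking firm hires until the value of the marginal product equals the wage: P·MP_L = w, so 18·(36 − L) = 216.
Then 36 − L = 12, giving L = 24.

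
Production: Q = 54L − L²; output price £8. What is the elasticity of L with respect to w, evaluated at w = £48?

ε = -0.125

From P·MP_L = w with MP_L = 54 − 2L, labor demand is L(w) = (54 − w/8)/2.
dL/dw = −1/(16) = -0.0625.
At w = 48, L = 24, so ε = (dL/dw)·(w/L) = (-0.0625)·(48/24) = -0.125.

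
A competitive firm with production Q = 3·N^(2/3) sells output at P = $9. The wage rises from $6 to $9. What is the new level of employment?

N* = 8

From P·MP_N = w with MP_N = 2·N^(-1/3), the labor demand is N(w) = (18/w)^(3).
At w = 6: N = 27. At w = 9: N = 8.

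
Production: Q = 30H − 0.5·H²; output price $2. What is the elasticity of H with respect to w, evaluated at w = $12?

From P·MP_H = w with MP_H = 30 − H, labor demand is H(w) = 30 − w/2.
dH/dw = −1/(2) = -0.5.
At w = 12, H = 24, so ε = (dH/dw)·(w/H) = (-0.5)·(12/24) = -0.25.

ε = -0.25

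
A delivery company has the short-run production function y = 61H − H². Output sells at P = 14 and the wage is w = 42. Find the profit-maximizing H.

The marginal product of H is MP_H = 61 − 2H.
A price-taking firm hires until the value of the marginal product equals the wage: P·MP_H = w, so 14·(61 − 2H) = 42.
Then 61 − 2H = 3, giving H = 29.

H* = 29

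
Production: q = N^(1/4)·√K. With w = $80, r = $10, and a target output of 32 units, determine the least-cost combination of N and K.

N* = 16, K* = 256

Cost minimization requires the marginal rate of technical substitution to equal the input-price ratio: MP_N/MP_K = w/r.
Here MP_N/MP_K = (1/4)·(K/N)/(1/2) = 0.5·(K/N). Setting this equal to 80/10 = 8 gives K = 16N.
Substituting into q = 32: N^(1/4)·(16N)^(1/2) = 32.
Solving, N = 16 and K = 256.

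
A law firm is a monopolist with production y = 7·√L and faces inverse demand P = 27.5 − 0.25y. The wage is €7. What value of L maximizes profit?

Marginal revenue from the inverse demand is MR = 27.5 − 0.5y.
The marginal product is MP_L = 3.5·L^(-1/2).
A monopolist hires until marginal revenue product equals the wage: MR·MP_L = w.
At L, y = 7·√L. Substituting and solving: (27.5 − 3.5·√L)·3.5·L^(-1/2) = 7 gives L = 25.

L* = 25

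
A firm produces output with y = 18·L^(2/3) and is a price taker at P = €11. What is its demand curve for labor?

L(w) = 2299968/w³

MP_L = (2/3)·18·L^(-1/3) = 12·L^(-1/3).
Setting P·MP_L = w: 132·L^(-1/3) = w.
Solving for L: L^(-1/3) = w/132, so L = (132/w)^(3).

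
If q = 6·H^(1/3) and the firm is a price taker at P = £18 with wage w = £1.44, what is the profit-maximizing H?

H* = 125

MP_H = (1/3)·6·H^(-2/3) = 2·H^(-2/3).
Profit maximization for a price taker requires P·MP_H = w: 18·2·H^(-2/3) = 1.44.
So H^(-2/3) = 0.04, which gives H = 125.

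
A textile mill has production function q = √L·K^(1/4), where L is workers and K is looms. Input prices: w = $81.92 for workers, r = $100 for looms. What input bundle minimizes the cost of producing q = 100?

L* = 625, K* = 256

Cost minimization requires the marginal rate of technical substitution to equal the input-price ratio: MP_L/MP_K = w/r.
Here MP_L/MP_K = (1/2)·(K/L)/(1/4) = 2·(K/L). Setting this equal to 81.92/100 = 0.8192 gives K = 0.4096L.
Substituting into q = 100: L^(1/2)·(0.4096L)^(1/4) = 100.
Solving, L = 625 and K = 256.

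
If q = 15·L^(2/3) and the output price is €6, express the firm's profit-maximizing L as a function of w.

L(w) = 216000/w³

MP_L = (2/3)·15·L^(-1/3) = 10·L^(-1/3).
Setting P·MP_L = w: 60·L^(-1/3) = w.
Solving for L: L^(-1/3) = w/60, so L = (60/w)^(3).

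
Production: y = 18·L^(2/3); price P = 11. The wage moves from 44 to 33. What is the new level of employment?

L* = 64

From P·MP_L = w with MP_L = 12·L^(-1/3), the labor demand is L(w) = (132/w)^(3).
At w = 44: L = 27. At w = 33: L = 64.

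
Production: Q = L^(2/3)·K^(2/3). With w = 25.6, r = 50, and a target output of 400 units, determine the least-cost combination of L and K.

Cost minimization requires the marginal rate of technical substitution to equal the input-price ratio: MP_L/MP_K = w/r.
Here MP_L/MP_K = (2/3)·(K/L)/(2/3) = (K/L). Setting this equal to 25.6/50 = 0.512 gives K = 0.512L.
Substituting into Q = 400: L^(2/3)·(0.512L)^(2/3) = 400.
Solving, L = 125 and K = 64.

L* = 125, K* = 64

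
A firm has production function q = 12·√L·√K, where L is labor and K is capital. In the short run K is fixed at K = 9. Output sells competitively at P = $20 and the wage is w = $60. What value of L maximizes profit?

L* = 36

With K = 9, MP_L = (1/2)·12·L^(-1/2)·9^(1/2) = 18·L^(-1/2).
Profit maximization for a price taker requires P·MP_L = w: 20·18·L^(-1/2) = 60.
So L^(-1/2) = 1/6, which gives L = 36.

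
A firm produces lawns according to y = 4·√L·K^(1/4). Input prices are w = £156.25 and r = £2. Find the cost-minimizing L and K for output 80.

L* = 16, K* = 625

Cost minimization requires the marginal rate of technical substitution to equal the input-price ratio: MP_L/MP_K = w/r.
Here MP_L/MP_K = (1/2)·(K/L)/(1/4) = 2·(K/L). Setting this equal to 156.25/2 = 78.125 gives K = 39.0625L.
Substituting into y = 80: 4·L^(1/2)·(39.0625L)^(1/4) = 80.
Solving, L = 16 and K = 625.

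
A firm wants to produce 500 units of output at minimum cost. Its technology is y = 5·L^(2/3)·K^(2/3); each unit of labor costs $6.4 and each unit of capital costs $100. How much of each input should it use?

L* = 125, K* = 8

Cost minimization requires the marginal rate of technical substitution to equal the input-price ratio: MP_L/MP_K = w/r.
Here MP_L/MP_K = (2/3)·(K/L)/(2/3) = (K/L). Setting this equal to 6.4/100 = 0.064 gives K = 0.064L.
Substituting into y = 500: 5·L^(2/3)·(0.064L)^(2/3) = 500.
Solving, L = 125 and K = 8.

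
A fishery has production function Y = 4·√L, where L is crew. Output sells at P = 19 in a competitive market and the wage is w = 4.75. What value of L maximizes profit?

MP_L = (1/2)·4·L^(-1/2) = 2·L^(-1/2).
Profit maximization for a price taker requires P·MP_L = w: 19·2·L^(-1/2) = 4.75.
So L^(-1/2) = 0.125, which gives L = 64.

L* = 64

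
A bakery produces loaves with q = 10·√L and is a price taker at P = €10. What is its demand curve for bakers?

MP_L = (1/2)·10·L^(-1/2) = 5·L^(-1/2).
Setting P·MP_L = w: 50·L^(-1/2) = w.
Solving for L: L^(-1/2) = w/50, so L = (50/w)^(2).

L(w) = 2500/w²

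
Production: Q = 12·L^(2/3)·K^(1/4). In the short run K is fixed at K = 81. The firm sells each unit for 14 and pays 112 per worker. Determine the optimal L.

With K = 81, MP_L = (2/3)·12·L^(-1/3)·81^(1/4) = 24·L^(-1/3).
Profit maximization for a price taker requires P·MP_L = w: 14·24·L^(-1/3) = 112.
So L^(-1/3) = 1/3, which gives L = 27.

L* = 27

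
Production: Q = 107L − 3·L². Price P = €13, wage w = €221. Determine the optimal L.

L* = 15

The marginal product of L is MP_L = 107 − 6L.
A price-taking firm hires until the value of the marginal product equals the wage: P·MP_L = w, so 13·(107 − 6L) = 221.
Then 107 − 6L = 17, giving L = 15.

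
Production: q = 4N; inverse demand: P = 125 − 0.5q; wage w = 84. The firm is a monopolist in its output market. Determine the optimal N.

N* = 26

Marginal revenue from the inverse demand is MR = 125 − q.
The marginal product is MP_N = 4.
A monopolist hires until marginal revenue product equals the wage: MR·MP_N = w.
(125 − 4N)·4 = 84, so N = 26.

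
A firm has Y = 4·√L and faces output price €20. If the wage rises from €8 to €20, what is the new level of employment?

From P·MP_L = w with MP_L = 2·L^(-1/2), the labor demand is L(w) = (40/w)^(2).
At w = 8: L = 25. At w = 20: L = 4.

L* = 4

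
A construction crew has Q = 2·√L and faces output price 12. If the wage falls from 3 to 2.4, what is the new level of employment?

From P·MP_L = w with MP_L = L^(-1/2), the labor demand is L(w) = (12/w)^(2).
At w = 3: L = 16. At w = 2.4: L = 25.

L* = 25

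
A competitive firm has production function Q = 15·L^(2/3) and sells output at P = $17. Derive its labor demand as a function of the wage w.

MP_L = (2/3)·15·L^(-1/3) = 10·L^(-1/3).
Setting P·MP_L = w: 170·L^(-1/3) = w.
Solving for L: L^(-1/3) = w/170, so L = (170/w)^(3).

L(w) = 4913000/w³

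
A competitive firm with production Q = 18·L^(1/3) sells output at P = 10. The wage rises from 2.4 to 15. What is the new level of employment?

L* = 8

From P·MP_L = w with MP_L = 6·L^(-2/3), the labor demand is L(w) = (60/w)^(3/2).
At w = 2.4: L = 125. At w = 15: L = 8.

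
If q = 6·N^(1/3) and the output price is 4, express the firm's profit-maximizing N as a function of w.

N(w) = (8/w)^(3/2)

MP_N = (1/3)·6·N^(-2/3) = 2·N^(-2/3).
Setting P·MP_N = w: 8·N^(-2/3) = w.
Solving for N: N^(-2/3) = w/8, so N = (8/w)^(3/2).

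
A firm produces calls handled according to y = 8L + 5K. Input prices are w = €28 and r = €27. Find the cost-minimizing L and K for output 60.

L* = 7.5, K* = 0

The inputs are perfect substitutes, so the firm uses whichever has the lower cost per unit of output.
Cost per unit of output via L is w/8 = 3.5; via K it is r/5 = 5.4. L is cheaper.
Producing y = 60 with L alone: L = 7.5, K = 0.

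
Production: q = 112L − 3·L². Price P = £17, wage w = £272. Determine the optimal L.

The marginal product of L is MP_L = 112 − 6L.
A price-taking firm hires until the value of the marginal product equals the wage: P·MP_L = w, so 17·(112 − 6L) = 272.
Then 112 − 6L = 16, giving L = 16.

L* = 16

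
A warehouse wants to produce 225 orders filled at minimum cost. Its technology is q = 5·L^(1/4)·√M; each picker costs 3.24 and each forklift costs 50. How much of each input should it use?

L* = 625, M* = 81

Cost minimization requires the marginal rate of technical substitution to equal the input-price ratio: MP_L/MP_M = w/r.
Here MP_L/MP_M = (1/4)·(M/L)/(1/2) = 0.5·(M/L). Setting this equal to 3.24/50 = 0.0648 gives M = 0.1296L.
Substituting into q = 225: 5·L^(1/4)·(0.1296L)^(1/2) = 225.
Solving, L = 625 and M = 81.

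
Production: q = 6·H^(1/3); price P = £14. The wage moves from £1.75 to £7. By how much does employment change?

ΔH = -56

From P·MP_H = w with MP_H = 2·H^(-2/3), the labor demand is H(w) = (28/w)^(3/2).
At w = 1.75: H = 64. At w = 7: H = 8.
ΔH = 8 − 64 = -56.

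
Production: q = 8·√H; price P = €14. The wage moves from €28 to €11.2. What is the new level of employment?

From P·MP_H = w with MP_H = 4·H^(-1/2), the labor demand is H(w) = (56/w)^(2).
At w = 28: H = 4. At w = 11.2: H = 25.

H* = 25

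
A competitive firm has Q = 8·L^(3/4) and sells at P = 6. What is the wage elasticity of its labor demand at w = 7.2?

ε = -4

MP_L = (3/4)·8·L^(-1/4), so P·MP_L = w gives 36·L^(-1/4) = w.
Solving, L(w) = (36/w)^(4). This is a constant-elasticity form: L ∝ w^(−4), so ε = −4.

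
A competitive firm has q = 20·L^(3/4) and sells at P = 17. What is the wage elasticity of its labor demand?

ε = -4

MP_L = (3/4)·20·L^(-1/4), so P·MP_L = w gives 255·L^(-1/4) = w.
Solving, L(w) = (255/w)^(4). This is a constant-elasticity form: L ∝ w^(−4), so ε = −4.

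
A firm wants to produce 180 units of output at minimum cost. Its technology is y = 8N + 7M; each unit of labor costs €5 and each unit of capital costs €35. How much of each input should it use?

The inputs are perfect substitutes, so the firm uses whichever has the lower cost per unit of output.
Cost per unit of output via N is w/8 = 0.625; via M it is r/7 = 5. N is cheaper.
Producing y = 180 with N alone: N = 22.5, M = 0.

N* = 22.5, M* = 0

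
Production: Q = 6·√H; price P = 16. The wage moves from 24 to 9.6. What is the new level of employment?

H* = 25

From P·MP_H = w with MP_H = 3·H^(-1/2), the labor demand is H(w) = (48/w)^(2).
At w = 24: H = 4. At w = 9.6: H = 25.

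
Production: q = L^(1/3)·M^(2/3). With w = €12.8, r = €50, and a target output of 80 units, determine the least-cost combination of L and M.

Cost minimization requires the marginal rate of technical substitution to equal the input-price ratio: MP_L/MP_M = w/r.
Here MP_L/MP_M = (1/3)·(M/L)/(2/3) = 0.5·(M/L). Setting this equal to 12.8/50 = 0.256 gives M = 0.512L.
Substituting into q = 80: L^(1/3)·(0.512L)^(2/3) = 80.
Solving, L = 125 and M = 64.

L* = 125, M* = 64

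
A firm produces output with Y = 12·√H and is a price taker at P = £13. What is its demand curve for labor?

H(w) = 6084/w²

MP_H = (1/2)·12·H^(-1/2) = 6·H^(-1/2).
Setting P·MP_H = w: 78·H^(-1/2) = w.
Solving for H: H^(-1/2) = w/78, so H = (78/w)^(2).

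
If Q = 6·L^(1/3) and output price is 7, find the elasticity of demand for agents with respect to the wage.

ε = -1.5

MP_L = (1/3)·6·L^(-2/3), so P·MP_L = w gives 14·L^(-2/3) = w.
Solving, L(w) = (14/w)^(3/2). This is a constant-elasticity form: L ∝ w^(−3/2), so ε = −3/2.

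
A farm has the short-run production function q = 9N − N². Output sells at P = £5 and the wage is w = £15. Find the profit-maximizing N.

The marginal product of N is MP_N = 9 − 2N.
A price-taking firm hires until the value of the marginal product equals the wage: P·MP_N = w, so 5·(9 − 2N) = 15.
Then 9 − 2N = 3, giving N = 3.

N* = 3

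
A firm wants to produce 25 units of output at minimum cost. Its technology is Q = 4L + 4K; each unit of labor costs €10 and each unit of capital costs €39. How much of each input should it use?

The inputs are perfect substitutes, so the firm uses whichever has the lower cost per unit of output.
Cost per unit of output via L is w/4 = 2.5; via K it is r/4 = 9.75. L is cheaper.
Producing Q = 25 with L alone: L = 6.25, K = 0.

L* = 6.25, K* = 0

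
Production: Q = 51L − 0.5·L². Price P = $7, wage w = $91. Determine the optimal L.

The marginal product of L is MP_L = 51 − L.
A price-taking firm hires until the value of the marginal product equals the wage: P·MP_L = w, so 7·(51 − L) = 91.
Then 51 − L = 13, giving L = 38.

L* = 38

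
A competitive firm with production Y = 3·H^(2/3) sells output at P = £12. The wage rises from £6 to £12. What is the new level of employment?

H* = 8

From P·MP_H = w with MP_H = 2·H^(-1/3), the labor demand is H(w) = (24/w)^(3).
At w = 6: H = 64. At w = 12: H = 8.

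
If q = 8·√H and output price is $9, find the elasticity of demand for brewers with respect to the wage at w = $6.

ε = -2

MP_H = (1/2)·8·H^(-1/2), so P·MP_H = w gives 36·H^(-1/2) = w.
Solving, H(w) = (36/w)^(2). This is a constant-elasticity form: H ∝ w^(−2), so ε = −2.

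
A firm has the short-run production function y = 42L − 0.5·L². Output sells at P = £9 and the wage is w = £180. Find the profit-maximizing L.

L* = 22

The marginal product of L is MP_L = 42 − L.
A price-taking firm hires until the value of the marginal product equals the wage: P·MP_L = w, so 9·(42 − L) = 180.
Then 42 − L = 20, giving L = 22.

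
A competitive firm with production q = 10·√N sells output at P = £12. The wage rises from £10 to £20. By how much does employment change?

ΔN = -27

From P·MP_N = w with MP_N = 5·N^(-1/2), the labor demand is N(w) = (60/w)^(2).
At w = 10: N = 36. At w = 20: N = 9.
ΔN = 9 − 36 = -27.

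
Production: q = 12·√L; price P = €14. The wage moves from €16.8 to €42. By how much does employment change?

From P·MP_L = w with MP_L = 6·L^(-1/2), the labor demand is L(w) = (84/w)^(2).
At w = 16.8: L = 25. At w = 42: L = 4.
ΔL = 4 − 25 = -21.

ΔL = -21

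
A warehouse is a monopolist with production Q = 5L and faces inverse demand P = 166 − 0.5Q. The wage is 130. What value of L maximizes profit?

Marginal revenue from the inverse demand is MR = 166 − Q.
The marginal product is MP_L = 5.
A monopolist hires until marginal revenue product equals the wage: MR·MP_L = w.
(166 − 5L)·5 = 130, so L = 28.

L* = 28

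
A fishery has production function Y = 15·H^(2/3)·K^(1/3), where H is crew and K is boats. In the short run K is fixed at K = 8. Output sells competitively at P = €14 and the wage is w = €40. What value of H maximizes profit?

H* = 343

With K = 8, MP_H = (2/3)·15·H^(-1/3)·8^(1/3) = 20·H^(-1/3).
Profit maximization for a price taker requires P·MP_H = w: 14·20·H^(-1/3) = 40.
So H^(-1/3) = 1/7, which gives H = 343.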